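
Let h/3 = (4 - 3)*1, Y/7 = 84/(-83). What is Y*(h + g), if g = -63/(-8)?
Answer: -12789/166 ≈ -77.042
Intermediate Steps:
g = 63/8 (g = -63*(-⅛) = 63/8 ≈ 7.8750)
Y = -588/83 (Y = 7*(84/(-83)) = 7*(84*(-1/83)) = 7*(-84/83) = -588/83 ≈ -7.0843)
h = 3 (h = 3*((4 - 3)*1) = 3*(1*1) = 3*1 = 3)
Y*(h + g) = -588*(3 + 63/8)/83 = -588/83*87/8 = -12789/166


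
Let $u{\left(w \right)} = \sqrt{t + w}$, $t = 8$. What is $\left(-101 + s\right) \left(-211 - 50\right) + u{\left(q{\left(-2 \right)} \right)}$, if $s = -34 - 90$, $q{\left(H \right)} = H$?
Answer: $58725 + \sqrt{6} \approx 58727.0$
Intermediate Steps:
$u{\left(w \right)} = \sqrt{8 + w}$
$s = -124$ ($s = -34 - 90 = -124$)
$\left(-101 + s\right) \left(-211 - 50\right) + u{\left(q{\left(-2 \right)} \right)} = \left(-101 - 124\right) \left(-211 - 50\right) + \sqrt{8 - 2} = \left(-225\right) \left(-261\right) + \sqrt{6} = 58725 + \sqrt{6}$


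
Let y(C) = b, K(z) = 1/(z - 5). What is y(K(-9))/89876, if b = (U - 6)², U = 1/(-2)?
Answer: 169/359504 ≈ 0.00047009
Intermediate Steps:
K(z) = 1/(-5 + z)
U = -½ ≈ -0.50000
b = 169/4 (b = (-½ - 6)² = (-13/2)² = 169/4 ≈ 42.250)
y(C) = 169/4
y(K(-9))/89876 = (169/4)/89876 = (169/4)*(1/89876) = 169/359504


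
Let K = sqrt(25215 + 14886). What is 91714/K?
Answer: 91714*sqrt(40101)/40101 ≈ 457.99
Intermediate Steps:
K = sqrt(40101) ≈ 200.25
91714/K = 91714/(sqrt(40101)) = 91714*(sqrt(40101)/40101) = 91714*sqrt(40101)/40101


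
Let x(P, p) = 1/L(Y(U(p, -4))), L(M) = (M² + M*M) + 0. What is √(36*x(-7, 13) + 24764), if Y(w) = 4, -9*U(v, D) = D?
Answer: √396242/4 ≈ 157.37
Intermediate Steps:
U(v, D) = -D/9
L(M) = 2*M² (L(M) = (M² + M²) + 0 = 2*M² + 0 = 2*M²)
x(P, p) = 1/32 (x(P, p) = 1/(2*4²) = 1/(2*16) = 1/32)
√(36*x(-7, 13) + 24764) = √(36*(1/32) + 24764) = √(9/8 + 24764) = √(198121/8) = √396242/4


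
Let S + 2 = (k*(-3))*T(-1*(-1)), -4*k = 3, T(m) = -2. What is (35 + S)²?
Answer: 3249/4 ≈ 812.25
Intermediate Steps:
k = -¾ (k = -¼*3 = -¾ ≈ -0.75000)
S = -13/2 (S = -2 - ¾*(-3)*(-2) = -2 + (9/4)*(-2) = -2 - 9/2 = -13/2 ≈ -6.5000)
(35 + S)² = (35 - 13/2)² = (57/2)² = 3249/4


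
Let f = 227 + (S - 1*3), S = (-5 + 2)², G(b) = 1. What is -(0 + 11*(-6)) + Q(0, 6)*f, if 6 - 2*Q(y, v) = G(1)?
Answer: 1297/2 ≈ 648.50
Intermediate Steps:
S = 9 (S = (-3)² = 9)
Q(y, v) = 5/2 (Q(y, v) = 3 - ½*1 = 3 - ½ = 5/2)
f = 233 (f = 227 + (9 - 1*3) = 227 + (9 - 3) = 227 + 6 = 233)
-(0 + 11*(-6)) + Q(0, 6)*f = -(0 + 11*(-6)) + (5/2)*233 = -(0 - 66) + 1165/2 = -1*(-66) + 1165/2 = 66 + 1165/2 = 1297/2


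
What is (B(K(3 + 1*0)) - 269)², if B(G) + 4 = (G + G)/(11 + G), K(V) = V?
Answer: 3640464/49 ≈ 74295.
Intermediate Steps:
B(G) = -4 + 2*G/(11 + G) (B(G) = -4 + (G + G)/(11 + G) = -4 + (2*G)/(11 + G) = -4 + 2*G/(11 + G))
(B(K(3 + 1*0)) - 269)² = (2*(-22 - (3 + 1*0))/(11 + (3 + 1*0)) - 269)² = (2*(-22 - (3 + 0))/(11 + (3 + 0)) - 269)² = (2*(-22 - 1*3)/(11 + 3) - 269)² = (2*(-22 - 3)/14 - 269)² = (2*(1/14)*(-25) - 269)² = (-25/7 - 269)² = (-1908/7)² = 3640464/49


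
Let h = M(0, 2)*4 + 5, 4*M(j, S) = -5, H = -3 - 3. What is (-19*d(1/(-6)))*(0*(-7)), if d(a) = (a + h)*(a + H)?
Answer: 0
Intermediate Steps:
H = -6
M(j, S) = -5/4 (M(j, S) = (¼)*(-5) = -5/4)
h = 0 (h = -5/4*4 + 5 = -5 + 5 = 0)
d(a) = a*(-6 + a) (d(a) = (a + 0)*(a - 6) = a*(-6 + a))
(-19*d(1/(-6)))*(0*(-7)) = (-19*(-6 + 1/(-6))/(-6))*(0*(-7)) = -(-19)*(-6 - ⅙)/6*0 = -(-19)*(-37)/(6*6)*0 = -19*37/36*0 = -703/36*0 = 0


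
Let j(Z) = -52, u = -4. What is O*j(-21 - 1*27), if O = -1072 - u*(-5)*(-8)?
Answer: 47424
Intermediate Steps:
O = -912 (O = -1072 - (-4*(-5))*(-8) = -1072 - 20*(-8) = -1072 - 1*(-160) = -1072 + 160 = -912)
O*j(-21 - 1*27) = -912*(-52) = 47424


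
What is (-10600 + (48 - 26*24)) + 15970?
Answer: 4794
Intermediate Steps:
(-10600 + (48 - 26*24)) + 15970 = (-10600 + (48 - 624)) + 15970 = (-10600 - 576) + 15970 = -11176 + 15970 = 4794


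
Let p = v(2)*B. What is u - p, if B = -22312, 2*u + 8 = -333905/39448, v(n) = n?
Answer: 3520005615/78896 ≈ 44616.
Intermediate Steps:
u = -649489/78896 (u = -4 + (-333905/39448)/2 = -4 + (-333905*1/39448)/2 = -4 + (½)*(-333905/39448) = -4 - 333905/78896 = -649489/78896 ≈ -8.2322)
p = -44624 (p = 2*(-22312) = -44624)
u - p = -649489/78896 - 1*(-44624) = -649489/78896 + 44624 = 3520005615/78896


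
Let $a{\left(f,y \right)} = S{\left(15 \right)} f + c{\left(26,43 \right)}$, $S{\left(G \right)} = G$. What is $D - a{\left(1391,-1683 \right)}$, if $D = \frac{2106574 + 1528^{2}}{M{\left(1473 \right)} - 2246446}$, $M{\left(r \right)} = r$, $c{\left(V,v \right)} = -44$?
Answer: $- \frac{46747024191}{2244973} \approx -20823.0$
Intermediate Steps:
$a{\left(f,y \right)} = -44 + 15 f$ ($a{\left(f,y \right)} = 15 f - 44 = -44 + 15 f$)
$D = - \frac{4441358}{2244973}$ ($D = \frac{2106574 + 1528^{2}}{1473 - 2246446} = \frac{2106574 + 2334784}{-2244973} = 4441358 \left(- \frac{1}{2244973}\right) = - \frac{4441358}{2244973} \approx -1.9784$)
$D - a{\left(1391,-1683 \right)} = - \frac{4441358}{2244973} - \left(-44 + 15 \cdot 1391\right) = - \frac{4441358}{2244973} - \left(-44 + 20865\right) = - \frac{4441358}{2244973} - 20821 = - \frac{46747024191}{2244973}$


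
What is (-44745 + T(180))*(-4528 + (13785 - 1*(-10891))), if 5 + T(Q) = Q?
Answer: -897996360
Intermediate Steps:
T(Q) = -5 + Q
(-44745 + T(180))*(-4528 + (13785 - 1*(-10891))) = (-44745 + (-5 + 180))*(-4528 + (13785 - 1*(-10891))) = (-44745 + 175)*(-4528 + (13785 + 10891)) = -44570*(-4528 + 24676) = -44570*20148 = -897996360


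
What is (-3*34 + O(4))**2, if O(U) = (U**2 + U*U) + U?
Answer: 4356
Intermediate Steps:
O(U) = U + 2*U**2 (O(U) = (U**2 + U**2) + U = 2*U**2 + U = U + 2*U**2)
(-3*34 + O(4))**2 = (-3*34 + 4*(1 + 2*4))**2 = (-102 + 4*(1 + 8))**2 = (-102 + 4*9)**2 = (-102 + 36)**2 = (-66)**2 = 4356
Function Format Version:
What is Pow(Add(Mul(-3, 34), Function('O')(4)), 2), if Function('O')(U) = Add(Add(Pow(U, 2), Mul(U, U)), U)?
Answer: 4356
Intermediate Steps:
Function('O')(U) = Add(U, Mul(2, Pow(U, 2))) (Function('O')(U) = Add(Add(Pow(U, 2), Pow(U, 2)), U) = Add(Mul(2, Pow(U, 2)), U) = Add(U, Mul(2, Pow(U, 2))))
Pow(Add(Mul(-3, 34), Function('O')(4)), 2) = Pow(Add(Mul(-3, 34), Mul(4, Add(1, Mul(2, 4)))), 2) = Pow(Add(-102, Mul(4, Add(1, 8))), 2) = Pow(Add(-102, Mul(4, 9)), 2) = Pow(Add(-102, 36), 2) = Pow(-66, 2) = 4356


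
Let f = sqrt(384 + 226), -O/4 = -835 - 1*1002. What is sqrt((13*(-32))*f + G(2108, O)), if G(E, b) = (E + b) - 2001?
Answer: sqrt(7455 - 416*sqrt(610)) ≈ 53.098*I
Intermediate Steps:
O = 7348 (O = -4*(-835 - 1*1002) = -4*(-835 - 1002) = -4*(-1837) = 7348)
f = sqrt(610) ≈ 24.698
G(E, b) = -2001 + E + b
sqrt((13*(-32))*f + G(2108, O)) = sqrt((13*(-32))*sqrt(610) + (-2001 + 2108 + 7348)) = sqrt(-416*sqrt(610) + 7455) = sqrt(7455 - 416*sqrt(610))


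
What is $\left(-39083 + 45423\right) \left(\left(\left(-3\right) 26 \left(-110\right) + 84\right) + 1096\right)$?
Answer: $61878400$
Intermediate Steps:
$\left(-39083 + 45423\right) \left(\left(\left(-3\right) 26 \left(-110\right) + 84\right) + 1096\right) = 6340 \left(\left(\left(-78\right) \left(-110\right) + 84\right) + 1096\right) = 6340 \left(\left(8580 + 84\right) + 1096\right) = 6340 \left(8664 + 1096\right) = 6340 \cdot 9760 = 61878400$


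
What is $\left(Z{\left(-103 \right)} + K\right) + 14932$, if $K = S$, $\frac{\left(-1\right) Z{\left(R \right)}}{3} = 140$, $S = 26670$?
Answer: $41182$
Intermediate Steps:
$Z{\left(R \right)} = -420$ ($Z{\left(R \right)} = \left(-3\right) 140 = -420$)
$K = 26670$
$\left(Z{\left(-103 \right)} + K\right) + 14932 = \left(-420 + 26670\right) + 14932 = 26250 + 14932 = 41182$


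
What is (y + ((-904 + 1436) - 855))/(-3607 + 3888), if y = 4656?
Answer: 4333/281 ≈ 15.420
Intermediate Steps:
(y + ((-904 + 1436) - 855))/(-3607 + 3888) = (4656 + ((-904 + 1436) - 855))/(-3607 + 3888) = (4656 + (532 - 855))/281 = (4656 - 323)*(1/281) = 4333*(1/281) = 4333/281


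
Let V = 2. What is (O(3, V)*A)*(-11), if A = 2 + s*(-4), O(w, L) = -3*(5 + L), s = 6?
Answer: -5082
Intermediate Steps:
O(w, L) = -15 - 3*L
A = -22 (A = 2 + 6*(-4) = 2 - 24 = -22)
(O(3, V)*A)*(-11) = ((-15 - 3*2)*(-22))*(-11) = ((-15 - 6)*(-22))*(-11) = -21*(-22)*(-11) = 462*(-11) = -5082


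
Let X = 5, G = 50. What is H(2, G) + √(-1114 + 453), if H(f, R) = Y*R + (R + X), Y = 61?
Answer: 3105 + I*√661 ≈ 3105.0 + 25.71*I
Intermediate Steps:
H(f, R) = 5 + 62*R (H(f, R) = 61*R + (R + 5) = 61*R + (5 + R) = 5 + 62*R)
H(2, G) + √(-1114 + 453) = (5 + 62*50) + √(-1114 + 453) = (5 + 3100) + √(-661) = 3105 + I*√661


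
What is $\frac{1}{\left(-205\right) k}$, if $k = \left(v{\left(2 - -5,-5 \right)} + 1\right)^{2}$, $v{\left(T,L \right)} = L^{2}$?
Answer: $- \frac{1}{138580} \approx -7.216 \cdot 10^{-6}$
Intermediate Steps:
$k = 676$ ($k = \left(\left(-5\right)^{2} + 1\right)^{2} = \left(25 + 1\right)^{2} = 26^{2} = 676$)
$\frac{1}{\left(-205\right) k} = \frac{1}{\left(-205\right) 676} = \frac{1}{-138580} = - \frac{1}{138580}$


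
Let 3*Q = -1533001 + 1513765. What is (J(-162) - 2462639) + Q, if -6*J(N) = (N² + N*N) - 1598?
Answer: -7432598/3 ≈ -2.4775e+6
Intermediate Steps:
Q = -6412 (Q = (-1533001 + 1513765)/3 = (⅓)*(-19236) = -6412)
J(N) = 799/3 - N²/3 (J(N) = -((N² + N*N) - 1598)/6 = -((N² + N²) - 1598)/6 = -(2*N² - 1598)/6 = -(-1598 + 2*N²)/6 = 799/3 - N²/3)
(J(-162) - 2462639) + Q = ((799/3 - ⅓*(-162)²) - 2462639) - 6412 = ((799/3 - ⅓*26244) - 2462639) - 6412 = ((799/3 - 8748) - 2462639) - 6412 = (-25445/3 - 2462639) - 6412 = -7413362/3 - 6412 = -7432598/3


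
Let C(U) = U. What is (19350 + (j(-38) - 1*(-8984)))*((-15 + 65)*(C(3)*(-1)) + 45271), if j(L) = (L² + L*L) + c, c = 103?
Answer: 1413415325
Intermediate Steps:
j(L) = 103 + 2*L² (j(L) = (L² + L*L) + 103 = (L² + L²) + 103 = 2*L² + 103 = 103 + 2*L²)
(19350 + (j(-38) - 1*(-8984)))*((-15 + 65)*(C(3)*(-1)) + 45271) = (19350 + ((103 + 2*(-38)²) - 1*(-8984)))*((-15 + 65)*(3*(-1)) + 45271) = (19350 + ((103 + 2*1444) + 8984))*(50*(-3) + 45271) = (19350 + ((103 + 2888) + 8984))*(-150 + 45271) = (19350 + (2991 + 8984))*45121 = (19350 + 11975)*45121 = 31325*45121 = 1413415325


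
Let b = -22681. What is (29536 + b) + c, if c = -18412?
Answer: -11557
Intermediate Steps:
(29536 + b) + c = (29536 - 22681) - 18412 = 6855 - 18412 = -11557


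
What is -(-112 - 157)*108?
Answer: 29052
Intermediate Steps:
-(-112 - 157)*108 = -(-269)*108 = -1*(-29052) = 29052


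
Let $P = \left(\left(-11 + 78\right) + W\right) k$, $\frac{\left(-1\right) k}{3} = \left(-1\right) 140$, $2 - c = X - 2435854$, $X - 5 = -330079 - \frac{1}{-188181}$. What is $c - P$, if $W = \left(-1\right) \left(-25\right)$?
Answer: $\frac{513224159489}{188181} \approx 2.7273 \cdot 10^{6}$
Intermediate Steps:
$W = 25$
$X = - \frac{62113655393}{188181}$ ($X = 5 - \frac{62114596298}{188181} = - \frac{62113655393}{188181} \approx -3.3007 \cdot 10^{5}$)
$c = \frac{520495473329}{188181}$ ($c = 2 - \left(- \frac{62113655393}{188181} - 2435854\right) = 2 - - \frac{520495096967}{188181} = 2 + \frac{520495096967}{188181} = \frac{520495473329}{188181} \approx 2.7659 \cdot 10^{6}$)
$k = 420$ ($k = - 3 \left(\left(-1\right) 140\right) = \left(-3\right) \left(-140\right) = 420$)
$P = 38640$ ($P = \left(\left(-11 + 78\right) + 25\right) 420 = \left(67 + 25\right) 420 = 92 \cdot 420 = 38640$)
$c - P = \frac{520495473329}{188181} - 38640 = \frac{513224159489}{188181}$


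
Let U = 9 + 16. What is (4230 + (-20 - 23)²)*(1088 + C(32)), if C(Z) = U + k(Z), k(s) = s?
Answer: 6960455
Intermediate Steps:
U = 25
C(Z) = 25 + Z
(4230 + (-20 - 23)²)*(1088 + C(32)) = (4230 + (-20 - 23)²)*(1088 + (25 + 32)) = (4230 + (-43)²)*(1088 + 57) = (4230 + 1849)*1145 = 6079*1145 = 6960455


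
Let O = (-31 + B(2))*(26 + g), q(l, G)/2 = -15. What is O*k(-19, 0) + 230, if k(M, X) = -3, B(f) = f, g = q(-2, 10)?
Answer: -118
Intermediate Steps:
q(l, G) = -30 (q(l, G) = 2*(-15) = -30)
g = -30
O = 116 (O = (-31 + 2)*(26 - 30) = -29*(-4) = 116)
O*k(-19, 0) + 230 = 116*(-3) + 230 = -348 + 230 = -118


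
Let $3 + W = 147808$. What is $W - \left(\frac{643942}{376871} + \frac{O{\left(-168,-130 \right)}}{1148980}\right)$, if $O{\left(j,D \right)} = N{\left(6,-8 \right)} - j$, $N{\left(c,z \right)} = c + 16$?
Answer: $\frac{6400137344364725}{43301724158} \approx 1.478 \cdot 10^{5}$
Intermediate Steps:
$N{\left(c,z \right)} = 16 + c$
$W = 147805$ ($W = -3 + 147808 = 147805$)
$O{\left(j,D \right)} = 22 - j$ ($O{\left(j,D \right)} = \left(16 + 6\right) - j = 22 - j$)
$W - \left(\frac{643942}{376871} + \frac{O{\left(-168,-130 \right)}}{1148980}\right) = 147805 - \left(\frac{643942}{376871} + \frac{22 - -168}{1148980}\right) = 147805 - \left(643942 \cdot \frac{1}{376871} + \left(22 + 168\right) \frac{1}{1148980}\right) = 147805 - \left(\frac{643942}{376871} + 190 \cdot \frac{1}{1148980}\right) = 147805 - \left(\frac{643942}{376871} + \frac{19}{114898}\right) = 147805 - \frac{73994808465}{43301724158} = \frac{6400137344364725}{43301724158}$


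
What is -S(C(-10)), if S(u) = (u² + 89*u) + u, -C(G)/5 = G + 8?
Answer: -1000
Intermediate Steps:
C(G) = -40 - 5*G (C(G) = -5*(G + 8) = -5*(8 + G) = -40 - 5*G)
S(u) = u² + 90*u
-S(C(-10)) = -(-40 - 5*(-10))*(90 + (-40 - 5*(-10))) = -(-40 + 50)*(90 + (-40 + 50)) = -10*(90 + 10) = -10*100 = -1*1000 = -1000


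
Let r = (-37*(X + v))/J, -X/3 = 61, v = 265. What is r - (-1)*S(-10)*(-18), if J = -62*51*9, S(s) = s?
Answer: 2562737/14229 ≈ 180.11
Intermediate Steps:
J = -28458 (J = -3162*9 = -28458)
X = -183 (X = -3*61 = -183)
r = 1517/14229 (r = -37*(-183 + 265)/(-28458) = -37*82*(-1/28458) = -3034*(-1/28458) = 1517/14229 ≈ 0.10661)
r - (-1)*S(-10)*(-18) = 1517/14229 - (-1)*(-10*(-18)) = 1517/14229 - (-1)*180 = 1517/14229 - 1*(-180) = 1517/14229 + 180 = 2562737/14229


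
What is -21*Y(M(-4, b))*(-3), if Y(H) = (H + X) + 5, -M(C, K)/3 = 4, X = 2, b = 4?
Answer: -315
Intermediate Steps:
M(C, K) = -12 (M(C, K) = -3*4 = -12)
Y(H) = 7 + H (Y(H) = (H + 2) + 5 = (2 + H) + 5 = 7 + H)
-21*Y(M(-4, b))*(-3) = -21*(7 - 12)*(-3) = -21*(-5)*(-3) = 105*(-3) = -315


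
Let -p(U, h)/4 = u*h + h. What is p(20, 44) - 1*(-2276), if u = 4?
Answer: 1396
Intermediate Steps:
p(U, h) = -20*h (p(U, h) = -4*(4*h + h) = -20*h)
p(20, 44) - 1*(-2276) = -20*44 - 1*(-2276) = -880 + 2276 = 1396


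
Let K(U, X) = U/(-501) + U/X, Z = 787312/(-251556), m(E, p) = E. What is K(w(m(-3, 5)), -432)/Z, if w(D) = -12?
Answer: -6519493/394443312 ≈ -0.016528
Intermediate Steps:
Z = -196828/62889 (Z = 787312*(-1/251556) = -196828/62889 ≈ -3.1298)
K(U, X) = -U/501 + U/X (K(U, X) = U*(-1/501) + U/X = -U/501 + U/X)
K(w(m(-3, 5)), -432)/Z = (-1/501*(-12) - 12/(-432))/(-196828/62889) = (4/167 - 12*(-1/432))*(-62889/196828) = (4/167 + 1/36)*(-62889/196828) = (311/6012)*(-62889/196828) = -6519493/394443312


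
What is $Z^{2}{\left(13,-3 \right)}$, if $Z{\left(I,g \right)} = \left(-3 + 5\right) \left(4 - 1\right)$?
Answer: $36$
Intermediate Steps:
$Z{\left(I,g \right)} = 6$ ($Z{\left(I,g \right)} = 2 \left(4 - 1\right) = 2 \cdot 3 = 6$)
$Z^{2}{\left(13,-3 \right)} = 6^{2} = 36$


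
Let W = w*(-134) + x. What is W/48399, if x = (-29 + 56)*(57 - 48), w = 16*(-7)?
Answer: 15251/48399 ≈ 0.31511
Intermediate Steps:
w = -112
x = 243 (x = 27*9 = 243)
W = 15251 (W = -112*(-134) + 243 = 15008 + 243 = 15251)
W/48399 = 15251/48399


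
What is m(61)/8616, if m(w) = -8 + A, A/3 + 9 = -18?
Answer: -89/8616 ≈ -0.010330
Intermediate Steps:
A = -81 (A = -27 + 3*(-18) = -27 - 54 = -81)
m(w) = -89 (m(w) = -8 - 81 = -89)
m(61)/8616 = -89/8616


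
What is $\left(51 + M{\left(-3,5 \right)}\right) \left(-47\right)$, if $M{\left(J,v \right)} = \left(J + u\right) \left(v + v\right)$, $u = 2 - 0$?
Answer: $-1927$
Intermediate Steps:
$u = 2$ ($u = 2 + 0 = 2$)
$M{\left(J,v \right)} = 2 v \left(2 + J\right)$ ($M{\left(J,v \right)} = \left(J + 2\right) \left(v + v\right) = \left(2 + J\right) 2 v = 2 v \left(2 + J\right)$)
$\left(51 + M{\left(-3,5 \right)}\right) \left(-47\right) = \left(51 + 2 \cdot 5 \left(2 - 3\right)\right) \left(-47\right) = \left(51 + 2 \cdot 5 \left(-1\right)\right) \left(-47\right) = \left(51 - 10\right) \left(-47\right) = 41 \left(-47\right) = -1927$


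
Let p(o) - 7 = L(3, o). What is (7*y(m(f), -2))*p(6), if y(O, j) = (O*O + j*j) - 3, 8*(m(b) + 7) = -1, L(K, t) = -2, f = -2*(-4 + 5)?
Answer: 115955/64 ≈ 1811.8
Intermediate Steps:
f = -2 (f = -2*1 = -2)
m(b) = -57/8 (m(b) = -7 + (⅛)*(-1) = -7 - ⅛ = -57/8)
p(o) = 5 (p(o) = 7 - 2 = 5)
y(O, j) = -3 + O² + j² (y(O, j) = (O² + j²) - 3 = -3 + O² + j²)
(7*y(m(f), -2))*p(6) = (7*(-3 + (-57/8)² + (-2)²))*5 = (7*(-3 + 3249/64 + 4))*5 = (7*(3313/64))*5 = (23191/64)*5 = 115955/64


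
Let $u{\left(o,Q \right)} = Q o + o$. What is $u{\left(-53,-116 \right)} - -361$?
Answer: $6456$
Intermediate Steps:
$u{\left(o,Q \right)} = o + Q o$
$u{\left(-53,-116 \right)} - -361 = - 53 \left(1 - 116\right) - -361 = \left(-53\right) \left(-115\right) + 361 = 6095 + 361 = 6456$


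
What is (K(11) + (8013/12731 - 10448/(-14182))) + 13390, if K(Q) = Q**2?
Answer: 1219835891158/90275521 ≈ 13512.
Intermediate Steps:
(K(11) + (8013/12731 - 10448/(-14182))) + 13390 = (11**2 + (8013/12731 - 10448/(-14182))) + 13390 = (121 + (8013*(1/12731) - 10448*(-1/14182))) + 13390 = (121 + (8013/12731 + 5224/7091)) + 13390 = (121 + 123326927/90275521) + 13390 = 11046664968/90275521 + 13390 = 1219835891158/90275521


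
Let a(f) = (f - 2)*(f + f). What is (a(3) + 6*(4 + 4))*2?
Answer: 108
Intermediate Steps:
a(f) = 2*f*(-2 + f) (a(f) = (-2 + f)*(2*f) = 2*f*(-2 + f))
(a(3) + 6*(4 + 4))*2 = (2*3*(-2 + 3) + 6*(4 + 4))*2 = (2*3*1 + 6*8)*2 = (6 + 48)*2 = 54*2 = 108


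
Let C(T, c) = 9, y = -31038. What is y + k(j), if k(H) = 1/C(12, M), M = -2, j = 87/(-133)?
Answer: -279341/9 ≈ -31038.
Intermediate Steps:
j = -87/133 (j = 87*(-1/133) = -87/133 ≈ -0.65414)
k(H) = 1/9
y + k(j) = -31038 + 1/9 = -279341/9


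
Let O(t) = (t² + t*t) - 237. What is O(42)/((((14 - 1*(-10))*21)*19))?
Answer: 1097/3192 ≈ 0.34367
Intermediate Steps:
O(t) = -237 + 2*t² (O(t) = (t² + t²) - 237 = 2*t² - 237 = -237 + 2*t²)
O(42)/((((14 - 1*(-10))*21)*19)) = (-237 + 2*42²)/((((14 - 1*(-10))*21)*19)) = (-237 + 2*1764)/((((14 + 10)*21)*19)) = (-237 + 3528)/(((24*21)*19)) = 3291/((504*19)) = 3291/9576 = 3291*(1/9576) = 1097/3192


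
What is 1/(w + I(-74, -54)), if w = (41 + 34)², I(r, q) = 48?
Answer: 1/5673 ≈ 0.00017627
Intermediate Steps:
w = 5625 (w = 75² = 5625)
1/(w + I(-74, -54)) = 1/(5625 + 48) = 1/5673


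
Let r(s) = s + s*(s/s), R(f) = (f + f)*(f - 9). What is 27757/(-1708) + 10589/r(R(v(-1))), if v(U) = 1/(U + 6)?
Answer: -114258883/75152 ≈ -1520.4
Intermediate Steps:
v(U) = 1/(6 + U)
R(f) = 2*f*(-9 + f) (R(f) = (2*f)*(-9 + f) = 2*f*(-9 + f))
r(s) = 2*s (r(s) = s + s*1 = s + s = 2*s)
27757/(-1708) + 10589/r(R(v(-1))) = 27757/(-1708) + 10589/((2*(2*(-9 + 1/(6 - 1))/(6 - 1)))) = 27757*(-1/1708) + 10589/((2*(2*(-9 + 1/5)/5))) = -27757/1708 + 10589/((2*(2*(1/5)*(-9 + 1/5)))) = -27757/1708 + 10589/((2*(2*(1/5)*(-44/5)))) = -27757/1708 + 10589/((2*(-88/25))) = -27757/1708 + 10589/(-176/25) = -27757/1708 + 10589*(-25/176) = -27757/1708 - 264725/176 = -114258883/75152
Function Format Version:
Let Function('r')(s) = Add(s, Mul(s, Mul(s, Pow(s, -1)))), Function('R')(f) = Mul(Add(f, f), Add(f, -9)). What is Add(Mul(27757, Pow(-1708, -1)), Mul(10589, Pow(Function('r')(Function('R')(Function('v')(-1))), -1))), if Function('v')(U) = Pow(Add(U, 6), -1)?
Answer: Rational(-114258883, 75152) ≈ -1520.4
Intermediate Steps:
Function('v')(U) = Pow(Add(6, U), -1)
Function('R')(f) = Mul(2, f, Add(-9, f)) (Function('R')(f) = Mul(Mul(2, f), Add(-9, f)) = Mul(2, f, Add(-9, f)))
Function('r')(s) = Mul(2, s) (Function('r')(s) = Add(s, Mul(s, 1)) = Add(s, s) = Mul(2, s))
Add(Mul(27757, Pow(-1708, -1)), Mul(10589, Pow(Function('r')(Function('R')(Function('v')(-1))), -1))) = Add(Mul(27757, Pow(-1708, -1)), Mul(10589, Pow(Mul(2, Mul(2, Pow(Add(6, -1), -1), Add(-9, Pow(Add(6, -1), -1)))), -1))) = Add(Mul(27757, Rational(-1, 1708)), Mul(10589, Pow(Mul(2, Mul(2, Pow(5, -1), Add(-9, Pow(5, -1)))), -1))) = Add(Rational(-27757, 1708), Mul(10589, Pow(Mul(2, Mul(2, Rational(1, 5), Add(-9, Rational(1, 5)))), -1))) = Add(Rational(-27757, 1708), Mul(10589, Pow(Mul(2, Mul(2, Rational(1, 5), Rational(-44, 5))), -1))) = Add(Rational(-27757, 1708), Mul(10589, Pow(Mul(2, Rational(-88, 25)), -1))) = Add(Rational(-27757, 1708), Mul(10589, Pow(Rational(-176, 25), -1))) = Add(Rational(-27757, 1708), Mul(10589, Rational(-25, 176))) = Add(Rational(-27757, 1708), Rational(-264725, 176)) = Rational(-114258883, 75152)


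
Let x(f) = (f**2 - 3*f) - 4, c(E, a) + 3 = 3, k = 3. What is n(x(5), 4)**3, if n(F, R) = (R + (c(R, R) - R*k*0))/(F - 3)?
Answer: 64/27 ≈ 2.3704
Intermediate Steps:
c(E, a) = 0 (c(E, a) = -3 + 3 = 0)
x(f) = -4 + f**2 - 3*f
n(F, R) = R/(-3 + F) (n(F, R) = (R + (0 - R*3*0))/(F - 3) = (R + (0 - 3*R*0))/(-3 + F) = (R + (0 - 1*0))/(-3 + F) = (R + (0 + 0))/(-3 + F) = (R + 0)/(-3 + F) = R/(-3 + F))
n(x(5), 4)**3 = (4/(-3 + (-4 + 5**2 - 3*5)))**3 = (4/(-3 + (-4 + 25 - 15)))**3 = (4/(-3 + 6))**3 = (4/3)**3 = 64/27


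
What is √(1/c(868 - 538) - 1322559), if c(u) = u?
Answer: I*√144026674770/330 ≈ 1150.0*I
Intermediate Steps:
√(1/c(868 - 538) - 1322559) = √(1/(868 - 538) - 1322559) = √(1/330 - 1322559) = √(-436444469/330) = I*√144026674770/330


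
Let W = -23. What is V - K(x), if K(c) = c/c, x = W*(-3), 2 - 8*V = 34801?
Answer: -34807/8 ≈ -4350.9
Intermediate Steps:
V = -34799/8 (V = ¼ - ⅛*34801 = ¼ - 34801/8 = -34799/8 ≈ -4349.9)
x = 69 (x = -23*(-3) = 69)
K(c) = 1
V - K(x) = -34799/8 - 1*1 = -34799/8 - 1 = -34807/8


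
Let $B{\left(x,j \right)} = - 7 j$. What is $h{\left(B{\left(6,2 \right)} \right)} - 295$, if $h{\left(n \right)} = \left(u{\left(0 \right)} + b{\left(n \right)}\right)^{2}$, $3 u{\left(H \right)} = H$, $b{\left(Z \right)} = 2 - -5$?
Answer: $-246$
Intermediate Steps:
$b{\left(Z \right)} = 7$ ($b{\left(Z \right)} = 2 + 5 = 7$)
$u{\left(H \right)} = \frac{H}{3}$
$h{\left(n \right)} = 49$ ($h{\left(n \right)} = \left(\frac{1}{3} \cdot 0 + 7\right)^{2} = \left(0 + 7\right)^{2} = 7^{2} = 49$)
$h{\left(B{\left(6,2 \right)} \right)} - 295 = 49 - 295 = -246$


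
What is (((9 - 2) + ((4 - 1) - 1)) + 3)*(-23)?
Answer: -276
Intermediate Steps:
(((9 - 2) + ((4 - 1) - 1)) + 3)*(-23) = ((7 + (3 - 1)) + 3)*(-23) = ((7 + 2) + 3)*(-23) = (9 + 3)*(-23) = 12*(-23) = -276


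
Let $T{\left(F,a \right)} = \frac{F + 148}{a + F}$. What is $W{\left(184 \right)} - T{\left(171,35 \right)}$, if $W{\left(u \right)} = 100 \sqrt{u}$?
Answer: $- \frac{319}{206} + 200 \sqrt{46} \approx 1354.9$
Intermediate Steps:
$T{\left(F,a \right)} = \frac{148 + F}{F + a}$
$W{\left(184 \right)} - T{\left(171,35 \right)} = 100 \sqrt{184} - \frac{148 + 171}{171 + 35} = 100 \cdot 2 \sqrt{46} - \frac{1}{206} \cdot 319 = 200 \sqrt{46} - \frac{1}{206} \cdot 319 = 200 \sqrt{46} - \frac{319}{206} = - \frac{319}{206} + 200 \sqrt{46}$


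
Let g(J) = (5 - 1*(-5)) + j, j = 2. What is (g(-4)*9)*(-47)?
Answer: -5076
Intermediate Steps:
g(J) = 12 (g(J) = (5 - 1*(-5)) + 2 = (5 + 5) + 2 = 10 + 2 = 12)
(g(-4)*9)*(-47) = (12*9)*(-47) = 108*(-47) = -5076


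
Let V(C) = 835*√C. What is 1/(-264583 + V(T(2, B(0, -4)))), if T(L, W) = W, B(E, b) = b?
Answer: -264583/70006952789 - 1670*I/70006952789 ≈ -3.7794e-6 - 2.3855e-8*I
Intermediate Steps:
1/(-264583 + V(T(2, B(0, -4)))) = 1/(-264583 + 835*√(-4)) = 1/(-264583 + 835*(2*I)) = 1/(-264583 + 1670*I) = (-264583 - 1670*I)/70006952789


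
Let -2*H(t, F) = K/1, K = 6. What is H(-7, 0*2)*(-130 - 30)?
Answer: 480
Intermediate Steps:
H(t, F) = -3 (H(t, F) = -3/1 = -3)
H(-7, 0*2)*(-130 - 30) = -3*(-130 - 30) = -3*(-160) = 480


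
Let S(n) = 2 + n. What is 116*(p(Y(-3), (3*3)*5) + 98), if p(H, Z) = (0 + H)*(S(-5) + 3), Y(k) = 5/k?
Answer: 11368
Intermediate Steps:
p(H, Z) = 0 (p(H, Z) = (0 + H)*((2 - 5) + 3) = H*(-3 + 3) = H*0 = 0)
116*(p(Y(-3), (3*3)*5) + 98) = 116*(0 + 98) = 116*98 = 11368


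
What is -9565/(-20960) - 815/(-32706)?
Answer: 32991529/68551776 ≈ 0.48126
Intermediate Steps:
-9565/(-20960) - 815/(-32706) = -9565*(-1/20960) - 815*(-1/32706) = 1913/4192 + 815/32706 = 32991529/68551776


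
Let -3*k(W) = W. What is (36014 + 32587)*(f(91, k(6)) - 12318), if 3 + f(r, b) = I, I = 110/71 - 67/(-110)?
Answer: -6600112705953/7810 ≈ -8.4508e+8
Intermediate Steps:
k(W) = -W/3
I = 16857/7810 (I = 110*(1/71) - 67*(-1/110) = 110/71 + 67/110 = 16857/7810 ≈ 2.1584)
f(r, b) = -6573/7810 (f(r, b) = -3 + 16857/7810 = -6573/7810)
(36014 + 32587)*(f(91, k(6)) - 12318) = (36014 + 32587)*(-6573/7810 - 12318) = 68601*(-96210153/7810) = -6600112705953/7810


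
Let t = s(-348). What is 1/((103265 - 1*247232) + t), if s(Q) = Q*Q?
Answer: -1/22863 ≈ -4.3739e-5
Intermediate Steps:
s(Q) = Q**2
t = 121104 (t = (-348)**2 = 121104)
1/((103265 - 1*247232) + t) = 1/((103265 - 1*247232) + 121104) = 1/((103265 - 247232) + 121104) = 1/(-143967 + 121104) = 1/(-22863) = -1/22863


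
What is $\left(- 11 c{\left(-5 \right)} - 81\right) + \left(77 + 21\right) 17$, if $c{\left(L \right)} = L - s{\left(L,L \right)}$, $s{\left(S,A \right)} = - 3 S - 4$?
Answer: $1761$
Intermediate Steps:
$s{\left(S,A \right)} = -4 - 3 S$
$c{\left(L \right)} = 4 + 4 L$ ($c{\left(L \right)} = L - \left(-4 - 3 L\right) = L + \left(4 + 3 L\right) = 4 + 4 L$)
$\left(- 11 c{\left(-5 \right)} - 81\right) + \left(77 + 21\right) 17 = \left(- 11 \left(4 + 4 \left(-5\right)\right) - 81\right) + \left(77 + 21\right) 17 = \left(- 11 \left(4 - 20\right) - 81\right) + 98 \cdot 17 = \left(\left(-11\right) \left(-16\right) - 81\right) + 1666 = \left(176 - 81\right) + 1666 = 95 + 1666 = 1761$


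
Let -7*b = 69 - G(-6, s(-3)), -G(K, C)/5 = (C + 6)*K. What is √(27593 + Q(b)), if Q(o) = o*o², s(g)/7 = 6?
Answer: √18105165470/49 ≈ 2746.0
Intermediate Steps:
s(g) = 42 (s(g) = 7*6 = 42)
G(K, C) = -5*K*(6 + C) (G(K, C) = -5*(C + 6)*K = -5*(6 + C)*K = -5*K*(6 + C))
b = 1371/7 (b = -(69 - (-5)*(-6)*(6 + 42))/7 = -(69 - (-5)*(-6)*48)/7 = -(69 - 1*1440)/7 = -(69 - 1440)/7 = -⅐*(-1371) = 1371/7 ≈ 195.86)
Q(o) = o³
√(27593 + Q(b)) = √(27593 + (1371/7)³) = √(27593 + 2576987811/343) = √(2586452210/343) = √18105165470/49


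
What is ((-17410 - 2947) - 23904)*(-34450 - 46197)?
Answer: 3569516867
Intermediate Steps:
((-17410 - 2947) - 23904)*(-34450 - 46197) = (-20357 - 23904)*(-80647) = -44261*(-80647) = 3569516867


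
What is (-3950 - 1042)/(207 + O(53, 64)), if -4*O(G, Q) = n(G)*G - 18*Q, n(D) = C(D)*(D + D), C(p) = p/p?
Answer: 9984/1819 ≈ 5.4887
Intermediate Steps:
C(p) = 1
n(D) = 2*D (n(D) = 1*(D + D) = 1*(2*D) = 2*D)
O(G, Q) = -G²/2 + 9*Q/2 (O(G, Q) = -((2*G)*G - 18*Q)/4 = -(2*G² - 18*Q)/4 = -(-18*Q + 2*G²)/4 = -G²/2 + 9*Q/2)
(-3950 - 1042)/(207 + O(53, 64)) = (-3950 - 1042)/(207 + (-½*53² + (9/2)*64)) = -4992/(207 + (-½*2809 + 288)) = -4992/(207 + (-2809/2 + 288)) = -4992/(207 - 2233/2) = -4992/(-1819/2) = -4992*(-2/1819) = 9984/1819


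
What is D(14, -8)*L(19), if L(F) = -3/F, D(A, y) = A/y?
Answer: 21/76 ≈ 0.27632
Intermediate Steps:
D(14, -8)*L(19) = (14/(-8))*(-3/19) = (14*(-⅛))*(-3*1/19) = -7/4*(-3/19) = 21/76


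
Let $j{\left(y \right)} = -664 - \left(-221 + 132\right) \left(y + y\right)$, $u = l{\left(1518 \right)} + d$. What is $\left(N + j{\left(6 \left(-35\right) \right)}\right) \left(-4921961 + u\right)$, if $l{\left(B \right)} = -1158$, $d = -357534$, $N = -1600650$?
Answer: $8653374387182$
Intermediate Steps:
$u = -358692$ ($u = -1158 - 357534 = -358692$)
$j{\left(y \right)} = -664 + 178 y$ ($j{\left(y \right)} = -664 - - 89 \cdot 2 y = -664 - - 178 y = -664 + 178 y$)
$\left(N + j{\left(6 \left(-35\right) \right)}\right) \left(-4921961 + u\right) = \left(-1600650 + \left(-664 + 178 \cdot 6 \left(-35\right)\right)\right) \left(-4921961 - 358692\right) = \left(-1600650 + \left(-664 + 178 \left(-210\right)\right)\right) \left(-5280653\right) = \left(-1600650 - 38044\right) \left(-5280653\right) = \left(-1638694\right) \left(-5280653\right) = 8653374387182$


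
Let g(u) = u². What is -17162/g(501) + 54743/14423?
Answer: 13493020217/3620187423 ≈ 3.7272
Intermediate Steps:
-17162/g(501) + 54743/14423 = -17162/(501²) + 54743/14423 = -17162/251001 + 54743*(1/14423) = -17162*1/251001 + 54743/14423 = -17162/251001 + 54743/14423 = 13493020217/3620187423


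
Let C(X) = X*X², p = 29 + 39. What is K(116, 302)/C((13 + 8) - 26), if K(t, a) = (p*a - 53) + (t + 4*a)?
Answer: -21807/125 ≈ -174.46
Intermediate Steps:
p = 68
C(X) = X³
K(t, a) = -53 + t + 72*a (K(t, a) = (68*a - 53) + (t + 4*a) = (-53 + 68*a) + (t + 4*a) = -53 + t + 72*a)
K(116, 302)/C((13 + 8) - 26) = (-53 + 116 + 72*302)/(((13 + 8) - 26)³) = (-53 + 116 + 21744)/((21 - 26)³) = 21807/((-5)³) = 21807/(-125) = 21807*(-1/125) = -21807/125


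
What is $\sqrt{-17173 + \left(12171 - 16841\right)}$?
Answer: $3 i \sqrt{2427} \approx 147.79 i$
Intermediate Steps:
$\sqrt{-17173 + \left(12171 - 16841\right)} = \sqrt{-17173 - 4670} = \sqrt{-21843} = 3 i \sqrt{2427}$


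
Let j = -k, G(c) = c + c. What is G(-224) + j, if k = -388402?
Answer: 387954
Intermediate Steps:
G(c) = 2*c
j = 388402 (j = -1*(-388402) = 388402)
G(-224) + j = 2*(-224) + 388402 = -448 + 388402 = 387954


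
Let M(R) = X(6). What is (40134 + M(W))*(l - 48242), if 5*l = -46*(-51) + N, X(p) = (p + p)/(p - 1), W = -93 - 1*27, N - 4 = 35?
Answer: -1917115146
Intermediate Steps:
N = 39 (N = 4 + 35 = 39)
W = -120 (W = -93 - 27 = -120)
X(p) = 2*p/(-1 + p) (X(p) = (2*p)/(-1 + p) = 2*p/(-1 + p))
M(R) = 12/5 (M(R) = 2*6/(-1 + 6) = 2*6/5 = 2*6*(1/5) = 12/5)
l = 477 (l = (-46*(-51) + 39)/5 = (2346 + 39)/5 = (1/5)*2385 = 477)
(40134 + M(W))*(l - 48242) = (40134 + 12/5)*(477 - 48242) = (200682/5)*(-47765) = -1917115146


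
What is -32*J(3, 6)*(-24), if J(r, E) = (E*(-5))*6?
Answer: -138240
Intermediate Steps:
J(r, E) = -30*E (J(r, E) = -5*E*6 = -30*E)
-32*J(3, 6)*(-24) = -(-960)*6*(-24) = -32*(-180)*(-24) = 5760*(-24) = -138240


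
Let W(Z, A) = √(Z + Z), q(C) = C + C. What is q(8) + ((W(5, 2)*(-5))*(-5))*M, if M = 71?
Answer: 16 + 1775*√10 ≈ 5629.0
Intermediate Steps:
q(C) = 2*C
W(Z, A) = √2*√Z (W(Z, A) = √(2*Z) = √2*√Z)
q(8) + ((W(5, 2)*(-5))*(-5))*M = 2*8 + (((√2*√5)*(-5))*(-5))*71 = 16 + ((√10*(-5))*(-5))*71 = 16 + (-5*√10*(-5))*71 = 16 + (25*√10)*71 = 16 + 1775*√10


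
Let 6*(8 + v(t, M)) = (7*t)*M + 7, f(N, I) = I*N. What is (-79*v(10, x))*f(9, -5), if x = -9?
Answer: -795135/2 ≈ -3.9757e+5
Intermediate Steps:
v(t, M) = -41/6 + 7*M*t/6 (v(t, M) = -8 + ((7*t)*M + 7)/6 = -8 + (7*M*t + 7)/6 = -8 + (7 + 7*M*t)/6 = -8 + (7/6 + 7*M*t/6) = -41/6 + 7*M*t/6)
(-79*v(10, x))*f(9, -5) = (-79*(-41/6 + (7/6)*(-9)*10))*(-5*9) = -79*(-41/6 - 105)*(-45) = -79*(-671/6)*(-45) = (53009/6)*(-45) = -795135/2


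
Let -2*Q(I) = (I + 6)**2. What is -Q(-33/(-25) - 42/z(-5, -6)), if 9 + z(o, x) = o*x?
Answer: 17689/1250 ≈ 14.151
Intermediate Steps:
z(o, x) = -9 + o*x
Q(I) = -(6 + I)**2/2 (Q(I) = -(I + 6)**2/2 = -(6 + I)**2/2)
-Q(-33/(-25) - 42/z(-5, -6)) = -(-1)*(6 + (-33/(-25) - 42/(-9 - 5*(-6))))**2/2 = -(-1)*(6 + (-33*(-1/25) - 42/(-9 + 30)))**2/2 = -(-1)*(6 + (33/25 - 42/21))**2/2 = -(-1)*(6 + (33/25 - 42*1/21))**2/2 = -(-1)*(6 + (33/25 - 2))**2/2 = -(-1)*(6 - 17/25)**2/2 = -(-1)*(133/25)**2/2 = -(-1)*17689/(2*625) = -1*(-17689/1250) = 17689/1250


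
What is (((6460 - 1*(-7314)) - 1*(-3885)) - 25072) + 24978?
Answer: 17565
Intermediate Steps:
(((6460 - 1*(-7314)) - 1*(-3885)) - 25072) + 24978 = (((6460 + 7314) + 3885) - 25072) + 24978 = ((13774 + 3885) - 25072) + 24978 = (17659 - 25072) + 24978 = -7413 + 24978 = 17565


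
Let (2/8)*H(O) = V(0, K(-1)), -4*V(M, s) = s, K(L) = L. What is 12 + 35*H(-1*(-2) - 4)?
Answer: 47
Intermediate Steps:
V(M, s) = -s/4
H(O) = 1 (H(O) = 4*(-1/4*(-1)) = 4*(1/4) = 1)
12 + 35*H(-1*(-2) - 4) = 12 + 35*1 = 12 + 35 = 47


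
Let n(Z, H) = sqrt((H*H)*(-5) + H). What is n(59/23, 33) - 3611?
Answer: -3611 + 2*I*sqrt(1353) ≈ -3611.0 + 73.566*I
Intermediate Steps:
n(Z, H) = sqrt(H - 5*H**2) (n(Z, H) = sqrt(H**2*(-5) + H) = sqrt(-5*H**2 + H) = sqrt(H - 5*H**2))
n(59/23, 33) - 3611 = sqrt(33*(1 - 5*33)) - 3611 = sqrt(33*(1 - 165)) - 3611 = sqrt(33*(-164)) - 3611 = sqrt(-5412) - 3611 = 2*I*sqrt(1353) - 3611 = -3611 + 2*I*sqrt(1353)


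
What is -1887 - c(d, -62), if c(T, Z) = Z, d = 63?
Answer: -1825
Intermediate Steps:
-1887 - c(d, -62) = -1887 - 1*(-62) = -1887 + 62 = -1825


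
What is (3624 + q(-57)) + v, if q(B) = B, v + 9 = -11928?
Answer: -8370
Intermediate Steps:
v = -11937 (v = -9 - 11928 = -11937)
(3624 + q(-57)) + v = (3624 - 57) - 11937 = 3567 - 11937 = -8370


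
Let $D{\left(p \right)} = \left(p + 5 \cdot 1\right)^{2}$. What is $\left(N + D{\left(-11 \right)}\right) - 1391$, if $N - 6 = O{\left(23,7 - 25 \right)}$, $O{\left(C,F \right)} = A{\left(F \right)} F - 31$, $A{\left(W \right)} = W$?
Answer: $-1056$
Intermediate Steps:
$D{\left(p \right)} = \left(5 + p\right)^{2}$ ($D{\left(p \right)} = \left(p + 5\right)^{2} = \left(5 + p\right)^{2}$)
$O{\left(C,F \right)} = -31 + F^{2}$ ($O{\left(C,F \right)} = F F - 31 = F^{2} - 31 = -31 + F^{2}$)
$N = 299$ ($N = 6 - \left(31 - \left(7 - 25\right)^{2}\right) = 6 - \left(31 - \left(-18\right)^{2}\right) = 6 + \left(-31 + 324\right) = 6 + 293 = 299$)
$\left(N + D{\left(-11 \right)}\right) - 1391 = \left(299 + \left(5 - 11\right)^{2}\right) - 1391 = \left(299 + \left(-6\right)^{2}\right) - 1391 = \left(299 + 36\right) - 1391 = 335 - 1391 = -1056$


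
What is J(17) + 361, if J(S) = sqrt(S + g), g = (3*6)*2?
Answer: 361 + sqrt(53) ≈ 368.28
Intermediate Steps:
g = 36 (g = 18*2 = 36)
J(S) = sqrt(36 + S) (J(S) = sqrt(S + 36) = sqrt(36 + S))
J(17) + 361 = sqrt(36 + 17) + 361 = sqrt(53) + 361 = 361 + sqrt(53)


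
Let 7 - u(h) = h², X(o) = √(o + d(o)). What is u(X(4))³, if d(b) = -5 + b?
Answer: 64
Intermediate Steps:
X(o) = √(-5 + 2*o) (X(o) = √(o + (-5 + o)) = √(-5 + 2*o))
u(h) = 7 - h²
u(X(4))³ = (7 - (√(-5 + 2*4))²)³ = (7 - (√(-5 + 8))²)³ = (7 - (√3)²)³ = (7 - 1*3)³ = (7 - 3)³ = 4³ = 64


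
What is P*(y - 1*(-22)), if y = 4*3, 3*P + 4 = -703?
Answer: -24038/3 ≈ -8012.7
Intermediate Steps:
P = -707/3 (P = -4/3 + (⅓)*(-703) = -4/3 - 703/3 = -707/3 ≈ -235.67)
y = 12
P*(y - 1*(-22)) = -707*(12 - 1*(-22))/3 = -707*(12 + 22)/3 = -707/3*34 = -24038/3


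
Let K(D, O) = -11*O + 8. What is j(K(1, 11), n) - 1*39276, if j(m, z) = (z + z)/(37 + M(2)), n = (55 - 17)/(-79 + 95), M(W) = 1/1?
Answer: -314207/8 ≈ -39276.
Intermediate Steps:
M(W) = 1
K(D, O) = 8 - 11*O
n = 19/8 (n = 38/16 = 38*(1/16) = 19/8 ≈ 2.3750)
j(m, z) = z/19 (j(m, z) = (z + z)/(37 + 1) = (2*z)/38 = (2*z)*(1/38) = z/19)
j(K(1, 11), n) - 1*39276 = (1/19)*(19/8) - 1*39276 = ⅛ - 39276 = -314207/8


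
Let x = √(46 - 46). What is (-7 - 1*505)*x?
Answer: 0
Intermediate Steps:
x = 0 (x = √0 = 0)
(-7 - 1*505)*x = (-7 - 1*505)*0 = (-7 - 505)*0 = -512*0 = 0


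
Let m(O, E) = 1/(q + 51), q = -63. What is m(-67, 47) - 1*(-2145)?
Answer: 25739/12 ≈ 2144.9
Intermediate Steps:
m(O, E) = -1/12 (m(O, E) = 1/(-63 + 51) = 1/(-12) = -1/12)
m(-67, 47) - 1*(-2145) = -1/12 - 1*(-2145) = -1/12 + 2145 = 25739/12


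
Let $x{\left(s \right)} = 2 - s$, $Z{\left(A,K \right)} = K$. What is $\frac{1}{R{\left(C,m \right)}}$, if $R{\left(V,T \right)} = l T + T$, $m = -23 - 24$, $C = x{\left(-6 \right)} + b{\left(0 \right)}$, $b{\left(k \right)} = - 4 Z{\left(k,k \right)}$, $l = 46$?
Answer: $- \frac{1}{2209} \approx -0.00045269$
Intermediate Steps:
$b{\left(k \right)} = - 4 k$
$C = 8$ ($C = \left(2 - -6\right) - 0 = \left(2 + 6\right) + 0 = 8 + 0 = 8$)
$m = -47$
$R{\left(V,T \right)} = 47 T$ ($R{\left(V,T \right)} = 46 T + T = 47 T$)
$\frac{1}{R{\left(C,m \right)}} = \frac{1}{47 \left(-47\right)} = \frac{1}{-2209} = - \frac{1}{2209}$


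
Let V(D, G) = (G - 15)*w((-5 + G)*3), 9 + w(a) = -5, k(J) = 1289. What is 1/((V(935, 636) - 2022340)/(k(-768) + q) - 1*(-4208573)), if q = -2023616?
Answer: 2022327/8511112840405 ≈ 2.3761e-7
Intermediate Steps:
w(a) = -14 (w(a) = -9 - 5 = -14)
V(D, G) = 210 - 14*G (V(D, G) = (G - 15)*(-14) = (-15 + G)*(-14) = 210 - 14*G)
1/((V(935, 636) - 2022340)/(k(-768) + q) - 1*(-4208573)) = 1/(((210 - 14*636) - 2022340)/(1289 - 2023616) - 1*(-4208573)) = 1/(((210 - 8904) - 2022340)/(-2022327) + 4208573) = 1/((-8694 - 2022340)*(-1/2022327) + 4208573) = 1/(-2031034*(-1/2022327) + 4208573) = 1/(2031034/2022327 + 4208573) = 1/(8511112840405/2022327) = 2022327/8511112840405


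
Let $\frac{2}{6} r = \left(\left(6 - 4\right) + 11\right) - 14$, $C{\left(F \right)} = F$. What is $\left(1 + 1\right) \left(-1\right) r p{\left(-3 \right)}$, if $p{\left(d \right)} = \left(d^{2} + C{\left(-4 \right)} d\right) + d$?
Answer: $108$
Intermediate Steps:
$p{\left(d \right)} = d^{2} - 3 d$ ($p{\left(d \right)} = \left(d^{2} - 4 d\right) + d = d^{2} - 3 d$)
$r = -3$ ($r = 3 \left(\left(\left(6 - 4\right) + 11\right) - 14\right) = 3 \left(\left(2 + 11\right) - 14\right) = 3 \left(13 - 14\right) = 3 \left(-1\right) = -3$)
$\left(1 + 1\right) \left(-1\right) r p{\left(-3 \right)} = \left(1 + 1\right) \left(-1\right) \left(-3\right) \left(- 3 \left(-3 - 3\right)\right) = 2 \left(-1\right) \left(-3\right) \left(\left(-3\right) \left(-6\right)\right) = \left(-2\right) \left(-3\right) 18 = 6 \cdot 18 = 108$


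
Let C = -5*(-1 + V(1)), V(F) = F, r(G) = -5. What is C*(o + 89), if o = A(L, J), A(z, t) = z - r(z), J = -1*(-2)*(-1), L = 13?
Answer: 0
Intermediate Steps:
J = -2 (J = 2*(-1) = -2)
C = 0 (C = -5*(-1 + 1) = -5*0 = 0)
A(z, t) = 5 + z (A(z, t) = z - 1*(-5) = z + 5 = 5 + z)
o = 18 (o = 5 + 13 = 18)
C*(o + 89) = 0*(18 + 89) = 0*107 = 0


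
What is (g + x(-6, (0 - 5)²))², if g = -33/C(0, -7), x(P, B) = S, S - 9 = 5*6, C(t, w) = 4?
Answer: 15129/16 ≈ 945.56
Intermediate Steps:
S = 39 (S = 9 + 5*6 = 9 + 30 = 39)
x(P, B) = 39
g = -33/4 ≈ -8.2500
(g + x(-6, (0 - 5)²))² = (-33/4 + 39)² = (123/4)² = 15129/16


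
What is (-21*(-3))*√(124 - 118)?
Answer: 63*√6 ≈ 154.32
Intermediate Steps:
(-21*(-3))*√(124 - 118) = 63*√6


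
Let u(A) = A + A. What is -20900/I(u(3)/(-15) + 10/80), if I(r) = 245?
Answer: -4180/49 ≈ -85.306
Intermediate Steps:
u(A) = 2*A
-20900/I(u(3)/(-15) + 10/80) = -20900/245 = -20900*1/245 = -4180/49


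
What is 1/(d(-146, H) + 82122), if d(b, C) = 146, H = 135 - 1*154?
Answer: 1/82268 ≈ 1.2155e-5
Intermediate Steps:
H = -19 (H = 135 - 154 = -19)
1/(d(-146, H) + 82122) = 1/(146 + 82122) = 1/82268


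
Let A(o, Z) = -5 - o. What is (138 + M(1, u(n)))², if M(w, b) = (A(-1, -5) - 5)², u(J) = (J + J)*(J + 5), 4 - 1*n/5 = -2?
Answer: 47961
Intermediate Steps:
n = 30 (n = 20 - 5*(-2) = 20 + 10 = 30)
u(J) = 2*J*(5 + J) (u(J) = (2*J)*(5 + J) = 2*J*(5 + J))
M(w, b) = 81 (M(w, b) = ((-5 - 1*(-1)) - 5)² = ((-5 + 1) - 5)² = (-4 - 5)² = (-9)² = 81)
(138 + M(1, u(n)))² = (138 + 81)² = 219² = 47961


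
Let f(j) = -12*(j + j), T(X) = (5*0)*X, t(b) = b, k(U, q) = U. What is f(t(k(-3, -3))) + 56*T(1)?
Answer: 72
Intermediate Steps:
T(X) = 0 (T(X) = 0*X = 0)
f(j) = -24*j
f(t(k(-3, -3))) + 56*T(1) = -24*(-3) + 56*0 = 72 + 0 = 72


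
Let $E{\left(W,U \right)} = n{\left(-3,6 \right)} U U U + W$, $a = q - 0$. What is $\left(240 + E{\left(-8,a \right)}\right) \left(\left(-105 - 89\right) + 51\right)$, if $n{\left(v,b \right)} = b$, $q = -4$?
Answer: $21736$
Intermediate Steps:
$a = -4$ ($a = -4 - 0 = -4 + 0 = -4$)
$E{\left(W,U \right)} = W + 6 U^{3}$ ($E{\left(W,U \right)} = 6 U U U + W = 6 U^{2} U + W = 6 U^{3} + W = W + 6 U^{3}$)
$\left(240 + E{\left(-8,a \right)}\right) \left(\left(-105 - 89\right) + 51\right) = \left(240 + \left(-8 + 6 \left(-4\right)^{3}\right)\right) \left(\left(-105 - 89\right) + 51\right) = \left(240 + \left(-8 + 6 \left(-64\right)\right)\right) \left(-194 + 51\right) = \left(240 - 392\right) \left(-143\right) = \left(-152\right) \left(-143\right) = 21736$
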